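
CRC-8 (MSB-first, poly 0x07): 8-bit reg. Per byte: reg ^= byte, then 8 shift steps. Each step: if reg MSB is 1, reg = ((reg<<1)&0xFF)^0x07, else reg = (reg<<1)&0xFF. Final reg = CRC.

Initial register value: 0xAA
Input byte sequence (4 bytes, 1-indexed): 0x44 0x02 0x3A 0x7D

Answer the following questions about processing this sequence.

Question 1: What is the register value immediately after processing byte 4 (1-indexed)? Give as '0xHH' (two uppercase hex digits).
After byte 1 (0x44): reg=0x84
After byte 2 (0x02): reg=0x9B
After byte 3 (0x3A): reg=0x6E
After byte 4 (0x7D): reg=0x79

Answer: 0x79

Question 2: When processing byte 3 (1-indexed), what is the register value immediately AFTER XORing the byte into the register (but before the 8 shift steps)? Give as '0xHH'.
Register before byte 3: 0x9B
Byte 3: 0x3A
0x9B XOR 0x3A = 0xA1

Answer: 0xA1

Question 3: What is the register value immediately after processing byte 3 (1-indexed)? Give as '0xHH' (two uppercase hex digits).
Answer: 0x6E

Derivation:
After byte 1 (0x44): reg=0x84
After byte 2 (0x02): reg=0x9B
After byte 3 (0x3A): reg=0x6E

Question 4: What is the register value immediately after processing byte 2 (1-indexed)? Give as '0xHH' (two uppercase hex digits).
Answer: 0x9B

Derivation:
After byte 1 (0x44): reg=0x84
After byte 2 (0x02): reg=0x9B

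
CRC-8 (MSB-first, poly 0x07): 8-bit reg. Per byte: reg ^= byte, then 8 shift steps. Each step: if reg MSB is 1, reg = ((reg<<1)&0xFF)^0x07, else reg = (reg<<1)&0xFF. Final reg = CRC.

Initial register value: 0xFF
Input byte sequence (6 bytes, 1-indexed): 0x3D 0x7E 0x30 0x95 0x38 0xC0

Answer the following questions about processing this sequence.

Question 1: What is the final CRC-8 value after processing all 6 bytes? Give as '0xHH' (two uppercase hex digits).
After byte 1 (0x3D): reg=0x40
After byte 2 (0x7E): reg=0xBA
After byte 3 (0x30): reg=0xBF
After byte 4 (0x95): reg=0xD6
After byte 5 (0x38): reg=0x84
After byte 6 (0xC0): reg=0xDB

Answer: 0xDB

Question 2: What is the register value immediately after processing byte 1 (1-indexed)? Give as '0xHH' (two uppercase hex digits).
After byte 1 (0x3D): reg=0x40

Answer: 0x40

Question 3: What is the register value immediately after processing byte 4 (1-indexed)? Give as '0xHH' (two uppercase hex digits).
After byte 1 (0x3D): reg=0x40
After byte 2 (0x7E): reg=0xBA
After byte 3 (0x30): reg=0xBF
After byte 4 (0x95): reg=0xD6

Answer: 0xD6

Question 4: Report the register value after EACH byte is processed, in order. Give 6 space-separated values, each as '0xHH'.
0x40 0xBA 0xBF 0xD6 0x84 0xDB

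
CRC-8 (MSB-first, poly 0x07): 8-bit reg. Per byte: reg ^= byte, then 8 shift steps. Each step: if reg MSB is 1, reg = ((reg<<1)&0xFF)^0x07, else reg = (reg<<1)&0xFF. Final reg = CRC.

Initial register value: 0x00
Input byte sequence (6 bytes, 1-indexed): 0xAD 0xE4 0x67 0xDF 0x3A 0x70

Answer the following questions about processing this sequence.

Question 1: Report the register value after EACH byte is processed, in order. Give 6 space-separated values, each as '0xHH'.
0x4A 0x43 0xFC 0xE9 0x37 0xD2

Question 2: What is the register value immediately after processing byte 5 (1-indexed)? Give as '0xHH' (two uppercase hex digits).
After byte 1 (0xAD): reg=0x4A
After byte 2 (0xE4): reg=0x43
After byte 3 (0x67): reg=0xFC
After byte 4 (0xDF): reg=0xE9
After byte 5 (0x3A): reg=0x37

Answer: 0x37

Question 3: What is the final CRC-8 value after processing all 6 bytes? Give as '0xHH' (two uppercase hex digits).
Answer: 0xD2

Derivation:
After byte 1 (0xAD): reg=0x4A
After byte 2 (0xE4): reg=0x43
After byte 3 (0x67): reg=0xFC
After byte 4 (0xDF): reg=0xE9
After byte 5 (0x3A): reg=0x37
After byte 6 (0x70): reg=0xD2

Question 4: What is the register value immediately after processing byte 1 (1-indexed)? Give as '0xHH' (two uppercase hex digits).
After byte 1 (0xAD): reg=0x4A

Answer: 0x4A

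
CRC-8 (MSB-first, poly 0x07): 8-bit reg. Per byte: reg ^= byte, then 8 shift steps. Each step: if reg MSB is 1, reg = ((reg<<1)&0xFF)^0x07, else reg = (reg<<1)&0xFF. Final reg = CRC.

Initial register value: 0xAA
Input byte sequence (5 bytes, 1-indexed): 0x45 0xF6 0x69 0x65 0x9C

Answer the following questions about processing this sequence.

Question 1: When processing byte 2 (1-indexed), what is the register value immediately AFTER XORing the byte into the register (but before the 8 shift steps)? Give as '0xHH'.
Register before byte 2: 0x83
Byte 2: 0xF6
0x83 XOR 0xF6 = 0x75

Answer: 0x75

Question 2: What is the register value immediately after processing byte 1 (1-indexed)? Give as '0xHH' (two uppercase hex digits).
After byte 1 (0x45): reg=0x83

Answer: 0x83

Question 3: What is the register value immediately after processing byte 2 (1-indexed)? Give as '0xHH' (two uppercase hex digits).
Answer: 0x4C

Derivation:
After byte 1 (0x45): reg=0x83
After byte 2 (0xF6): reg=0x4C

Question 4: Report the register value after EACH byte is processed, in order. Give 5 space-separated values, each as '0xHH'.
0x83 0x4C 0xFB 0xD3 0xEA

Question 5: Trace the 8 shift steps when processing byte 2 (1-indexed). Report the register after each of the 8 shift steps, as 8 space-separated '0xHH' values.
Answer: 0xEA 0xD3 0xA1 0x45 0x8A 0x13 0x26 0x4C

Derivation:
After byte 1 (0x45): reg=0x83
Register before byte 2: 0x83
After XOR with byte 0xF6: 0x75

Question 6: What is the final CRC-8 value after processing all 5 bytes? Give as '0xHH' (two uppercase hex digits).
After byte 1 (0x45): reg=0x83
After byte 2 (0xF6): reg=0x4C
After byte 3 (0x69): reg=0xFB
After byte 4 (0x65): reg=0xD3
After byte 5 (0x9C): reg=0xEA

Answer: 0xEA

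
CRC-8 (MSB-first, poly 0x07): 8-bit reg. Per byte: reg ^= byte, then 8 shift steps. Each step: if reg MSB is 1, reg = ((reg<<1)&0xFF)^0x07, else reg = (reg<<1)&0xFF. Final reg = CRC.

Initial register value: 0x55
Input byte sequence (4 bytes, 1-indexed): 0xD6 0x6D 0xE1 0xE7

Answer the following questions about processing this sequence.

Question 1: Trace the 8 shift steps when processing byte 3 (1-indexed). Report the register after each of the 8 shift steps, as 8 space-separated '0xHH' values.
Answer: 0xD8 0xB7 0x69 0xD2 0xA3 0x41 0x82 0x03

Derivation:
After byte 1 (0xD6): reg=0x80
After byte 2 (0x6D): reg=0x8D
Register before byte 3: 0x8D
After XOR with byte 0xE1: 0x6C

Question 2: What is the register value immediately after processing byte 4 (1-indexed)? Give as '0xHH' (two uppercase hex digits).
Answer: 0xB2

Derivation:
After byte 1 (0xD6): reg=0x80
After byte 2 (0x6D): reg=0x8D
After byte 3 (0xE1): reg=0x03
After byte 4 (0xE7): reg=0xB2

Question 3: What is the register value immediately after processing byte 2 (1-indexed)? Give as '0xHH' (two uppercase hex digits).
Answer: 0x8D

Derivation:
After byte 1 (0xD6): reg=0x80
After byte 2 (0x6D): reg=0x8D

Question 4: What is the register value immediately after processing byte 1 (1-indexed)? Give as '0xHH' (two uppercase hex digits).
Answer: 0x80

Derivation:
After byte 1 (0xD6): reg=0x80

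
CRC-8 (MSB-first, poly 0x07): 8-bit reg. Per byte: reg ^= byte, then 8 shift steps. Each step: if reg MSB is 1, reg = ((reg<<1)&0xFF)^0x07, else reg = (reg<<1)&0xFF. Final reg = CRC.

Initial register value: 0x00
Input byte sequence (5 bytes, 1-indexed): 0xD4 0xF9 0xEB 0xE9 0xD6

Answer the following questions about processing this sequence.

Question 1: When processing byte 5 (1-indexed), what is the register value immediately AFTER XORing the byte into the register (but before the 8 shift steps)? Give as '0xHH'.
Register before byte 5: 0x86
Byte 5: 0xD6
0x86 XOR 0xD6 = 0x50

Answer: 0x50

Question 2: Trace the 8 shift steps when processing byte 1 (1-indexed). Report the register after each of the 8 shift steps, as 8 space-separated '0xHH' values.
Answer: 0xAF 0x59 0xB2 0x63 0xC6 0x8B 0x11 0x22

Derivation:
Register before byte 1: 0x00
After XOR with byte 0xD4: 0xD4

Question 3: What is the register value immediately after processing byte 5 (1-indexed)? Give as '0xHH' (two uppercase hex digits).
Answer: 0xB7

Derivation:
After byte 1 (0xD4): reg=0x22
After byte 2 (0xF9): reg=0x0F
After byte 3 (0xEB): reg=0xB2
After byte 4 (0xE9): reg=0x86
After byte 5 (0xD6): reg=0xB7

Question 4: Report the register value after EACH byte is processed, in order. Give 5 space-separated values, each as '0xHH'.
0x22 0x0F 0xB2 0x86 0xB7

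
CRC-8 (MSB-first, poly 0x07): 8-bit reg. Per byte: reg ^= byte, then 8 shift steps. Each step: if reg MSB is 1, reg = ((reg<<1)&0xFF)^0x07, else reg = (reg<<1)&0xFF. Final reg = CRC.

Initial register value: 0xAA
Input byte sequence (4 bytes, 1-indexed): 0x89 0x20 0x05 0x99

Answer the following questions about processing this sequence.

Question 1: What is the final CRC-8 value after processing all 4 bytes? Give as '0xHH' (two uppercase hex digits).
Answer: 0x30

Derivation:
After byte 1 (0x89): reg=0xE9
After byte 2 (0x20): reg=0x71
After byte 3 (0x05): reg=0x4B
After byte 4 (0x99): reg=0x30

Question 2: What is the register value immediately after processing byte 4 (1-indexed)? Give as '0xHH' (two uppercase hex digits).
After byte 1 (0x89): reg=0xE9
After byte 2 (0x20): reg=0x71
After byte 3 (0x05): reg=0x4B
After byte 4 (0x99): reg=0x30

Answer: 0x30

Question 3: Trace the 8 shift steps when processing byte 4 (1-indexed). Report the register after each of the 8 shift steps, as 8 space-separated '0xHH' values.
After byte 1 (0x89): reg=0xE9
After byte 2 (0x20): reg=0x71
After byte 3 (0x05): reg=0x4B
Register before byte 4: 0x4B
After XOR with byte 0x99: 0xD2

Answer: 0xA3 0x41 0x82 0x03 0x06 0x0C 0x18 0x30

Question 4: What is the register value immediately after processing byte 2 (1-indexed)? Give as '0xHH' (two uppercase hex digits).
Answer: 0x71

Derivation:
After byte 1 (0x89): reg=0xE9
After byte 2 (0x20): reg=0x71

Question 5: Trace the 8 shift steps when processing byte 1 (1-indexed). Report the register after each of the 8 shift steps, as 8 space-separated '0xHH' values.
Register before byte 1: 0xAA
After XOR with byte 0x89: 0x23

Answer: 0x46 0x8C 0x1F 0x3E 0x7C 0xF8 0xF7 0xE9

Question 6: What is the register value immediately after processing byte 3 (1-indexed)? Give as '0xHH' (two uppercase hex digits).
After byte 1 (0x89): reg=0xE9
After byte 2 (0x20): reg=0x71
After byte 3 (0x05): reg=0x4B

Answer: 0x4B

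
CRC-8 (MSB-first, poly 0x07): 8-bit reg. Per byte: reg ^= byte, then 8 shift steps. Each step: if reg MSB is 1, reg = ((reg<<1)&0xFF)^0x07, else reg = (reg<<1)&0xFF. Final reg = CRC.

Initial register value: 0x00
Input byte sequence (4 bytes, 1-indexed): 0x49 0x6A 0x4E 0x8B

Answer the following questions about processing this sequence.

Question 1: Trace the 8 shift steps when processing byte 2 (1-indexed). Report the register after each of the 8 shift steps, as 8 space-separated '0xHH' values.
After byte 1 (0x49): reg=0xF8
Register before byte 2: 0xF8
After XOR with byte 0x6A: 0x92

Answer: 0x23 0x46 0x8C 0x1F 0x3E 0x7C 0xF8 0xF7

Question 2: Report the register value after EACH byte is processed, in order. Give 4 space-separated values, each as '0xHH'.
0xF8 0xF7 0x26 0x4A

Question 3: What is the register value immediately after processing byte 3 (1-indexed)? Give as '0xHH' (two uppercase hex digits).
After byte 1 (0x49): reg=0xF8
After byte 2 (0x6A): reg=0xF7
After byte 3 (0x4E): reg=0x26

Answer: 0x26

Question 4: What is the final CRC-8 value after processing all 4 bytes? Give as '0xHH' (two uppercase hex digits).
Answer: 0x4A

Derivation:
After byte 1 (0x49): reg=0xF8
After byte 2 (0x6A): reg=0xF7
After byte 3 (0x4E): reg=0x26
After byte 4 (0x8B): reg=0x4A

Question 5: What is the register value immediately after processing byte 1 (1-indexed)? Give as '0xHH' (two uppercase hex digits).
After byte 1 (0x49): reg=0xF8

Answer: 0xF8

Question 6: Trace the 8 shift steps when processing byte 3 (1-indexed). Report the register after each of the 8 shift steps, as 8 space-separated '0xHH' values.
Answer: 0x75 0xEA 0xD3 0xA1 0x45 0x8A 0x13 0x26

Derivation:
After byte 1 (0x49): reg=0xF8
After byte 2 (0x6A): reg=0xF7
Register before byte 3: 0xF7
After XOR with byte 0x4E: 0xB9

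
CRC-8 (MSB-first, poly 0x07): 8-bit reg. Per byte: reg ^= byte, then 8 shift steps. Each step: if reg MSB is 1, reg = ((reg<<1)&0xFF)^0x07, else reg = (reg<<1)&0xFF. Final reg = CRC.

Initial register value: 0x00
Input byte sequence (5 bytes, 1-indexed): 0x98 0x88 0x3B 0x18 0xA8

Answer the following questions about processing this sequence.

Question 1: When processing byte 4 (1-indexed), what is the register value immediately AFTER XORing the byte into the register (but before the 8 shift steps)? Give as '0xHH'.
Register before byte 4: 0x47
Byte 4: 0x18
0x47 XOR 0x18 = 0x5F

Answer: 0x5F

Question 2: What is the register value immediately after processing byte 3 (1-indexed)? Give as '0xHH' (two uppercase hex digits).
Answer: 0x47

Derivation:
After byte 1 (0x98): reg=0xC1
After byte 2 (0x88): reg=0xF8
After byte 3 (0x3B): reg=0x47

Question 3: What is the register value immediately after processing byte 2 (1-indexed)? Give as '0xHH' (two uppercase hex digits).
After byte 1 (0x98): reg=0xC1
After byte 2 (0x88): reg=0xF8

Answer: 0xF8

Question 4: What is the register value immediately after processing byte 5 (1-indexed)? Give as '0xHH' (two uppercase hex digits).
After byte 1 (0x98): reg=0xC1
After byte 2 (0x88): reg=0xF8
After byte 3 (0x3B): reg=0x47
After byte 4 (0x18): reg=0x9A
After byte 5 (0xA8): reg=0x9E

Answer: 0x9E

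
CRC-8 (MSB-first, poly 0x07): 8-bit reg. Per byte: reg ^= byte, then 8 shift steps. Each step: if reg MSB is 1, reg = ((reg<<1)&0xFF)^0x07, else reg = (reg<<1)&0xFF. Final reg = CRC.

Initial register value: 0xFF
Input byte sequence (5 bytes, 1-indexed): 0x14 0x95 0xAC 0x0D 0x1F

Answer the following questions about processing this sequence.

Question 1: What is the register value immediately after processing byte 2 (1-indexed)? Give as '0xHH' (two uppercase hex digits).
Answer: 0x36

Derivation:
After byte 1 (0x14): reg=0x9F
After byte 2 (0x95): reg=0x36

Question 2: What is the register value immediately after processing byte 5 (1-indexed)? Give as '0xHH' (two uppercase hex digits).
Answer: 0x9A

Derivation:
After byte 1 (0x14): reg=0x9F
After byte 2 (0x95): reg=0x36
After byte 3 (0xAC): reg=0xCF
After byte 4 (0x0D): reg=0x40
After byte 5 (0x1F): reg=0x9A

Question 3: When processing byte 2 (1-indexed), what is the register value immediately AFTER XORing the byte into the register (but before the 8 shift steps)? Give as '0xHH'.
Answer: 0x0A

Derivation:
Register before byte 2: 0x9F
Byte 2: 0x95
0x9F XOR 0x95 = 0x0A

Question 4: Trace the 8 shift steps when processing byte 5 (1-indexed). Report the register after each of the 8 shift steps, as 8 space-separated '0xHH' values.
Answer: 0xBE 0x7B 0xF6 0xEB 0xD1 0xA5 0x4D 0x9A

Derivation:
After byte 1 (0x14): reg=0x9F
After byte 2 (0x95): reg=0x36
After byte 3 (0xAC): reg=0xCF
After byte 4 (0x0D): reg=0x40
Register before byte 5: 0x40
After XOR with byte 0x1F: 0x5F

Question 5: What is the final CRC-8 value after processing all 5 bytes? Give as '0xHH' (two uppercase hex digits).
Answer: 0x9A

Derivation:
After byte 1 (0x14): reg=0x9F
After byte 2 (0x95): reg=0x36
After byte 3 (0xAC): reg=0xCF
After byte 4 (0x0D): reg=0x40
After byte 5 (0x1F): reg=0x9A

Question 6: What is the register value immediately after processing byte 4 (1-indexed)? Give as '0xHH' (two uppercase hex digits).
After byte 1 (0x14): reg=0x9F
After byte 2 (0x95): reg=0x36
After byte 3 (0xAC): reg=0xCF
After byte 4 (0x0D): reg=0x40

Answer: 0x40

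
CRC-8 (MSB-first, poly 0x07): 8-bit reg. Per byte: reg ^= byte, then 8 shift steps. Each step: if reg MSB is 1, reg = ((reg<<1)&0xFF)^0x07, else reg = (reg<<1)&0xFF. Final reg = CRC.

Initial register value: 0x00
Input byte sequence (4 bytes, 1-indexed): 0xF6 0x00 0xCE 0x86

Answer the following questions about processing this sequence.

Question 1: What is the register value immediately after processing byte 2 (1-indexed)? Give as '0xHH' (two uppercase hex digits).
Answer: 0x6A

Derivation:
After byte 1 (0xF6): reg=0xCC
After byte 2 (0x00): reg=0x6A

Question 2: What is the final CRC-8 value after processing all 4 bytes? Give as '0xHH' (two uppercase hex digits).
Answer: 0xD7

Derivation:
After byte 1 (0xF6): reg=0xCC
After byte 2 (0x00): reg=0x6A
After byte 3 (0xCE): reg=0x75
After byte 4 (0x86): reg=0xD7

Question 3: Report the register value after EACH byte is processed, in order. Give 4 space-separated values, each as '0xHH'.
0xCC 0x6A 0x75 0xD7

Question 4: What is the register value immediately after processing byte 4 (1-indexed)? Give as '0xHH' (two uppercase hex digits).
After byte 1 (0xF6): reg=0xCC
After byte 2 (0x00): reg=0x6A
After byte 3 (0xCE): reg=0x75
After byte 4 (0x86): reg=0xD7

Answer: 0xD7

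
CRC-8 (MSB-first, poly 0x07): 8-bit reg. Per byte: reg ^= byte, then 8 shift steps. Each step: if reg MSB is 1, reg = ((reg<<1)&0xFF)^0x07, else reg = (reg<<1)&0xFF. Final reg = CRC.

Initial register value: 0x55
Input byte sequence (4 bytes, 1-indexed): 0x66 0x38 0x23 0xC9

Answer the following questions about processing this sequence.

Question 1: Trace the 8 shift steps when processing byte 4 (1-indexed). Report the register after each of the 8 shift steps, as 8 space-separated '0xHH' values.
Answer: 0x5A 0xB4 0x6F 0xDE 0xBB 0x71 0xE2 0xC3

Derivation:
After byte 1 (0x66): reg=0x99
After byte 2 (0x38): reg=0x6E
After byte 3 (0x23): reg=0xE4
Register before byte 4: 0xE4
After XOR with byte 0xC9: 0x2D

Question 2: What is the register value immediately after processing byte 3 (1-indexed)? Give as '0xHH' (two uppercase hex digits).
After byte 1 (0x66): reg=0x99
After byte 2 (0x38): reg=0x6E
After byte 3 (0x23): reg=0xE4

Answer: 0xE4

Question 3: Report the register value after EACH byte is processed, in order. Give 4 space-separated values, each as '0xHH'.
0x99 0x6E 0xE4 0xC3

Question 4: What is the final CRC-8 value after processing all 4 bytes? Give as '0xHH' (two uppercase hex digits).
Answer: 0xC3

Derivation:
After byte 1 (0x66): reg=0x99
After byte 2 (0x38): reg=0x6E
After byte 3 (0x23): reg=0xE4
After byte 4 (0xC9): reg=0xC3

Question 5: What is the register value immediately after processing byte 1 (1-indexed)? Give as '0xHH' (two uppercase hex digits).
Answer: 0x99

Derivation:
After byte 1 (0x66): reg=0x99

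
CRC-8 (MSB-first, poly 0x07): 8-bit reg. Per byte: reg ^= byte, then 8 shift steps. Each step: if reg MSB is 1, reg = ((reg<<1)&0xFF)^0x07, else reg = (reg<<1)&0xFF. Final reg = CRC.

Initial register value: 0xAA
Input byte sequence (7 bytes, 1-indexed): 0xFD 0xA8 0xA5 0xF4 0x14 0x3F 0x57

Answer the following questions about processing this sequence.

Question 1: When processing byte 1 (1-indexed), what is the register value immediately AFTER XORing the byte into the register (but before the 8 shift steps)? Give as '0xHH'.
Register before byte 1: 0xAA
Byte 1: 0xFD
0xAA XOR 0xFD = 0x57

Answer: 0x57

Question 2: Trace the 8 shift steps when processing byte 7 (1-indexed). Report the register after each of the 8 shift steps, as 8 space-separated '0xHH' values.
Answer: 0x84 0x0F 0x1E 0x3C 0x78 0xF0 0xE7 0xC9

Derivation:
After byte 1 (0xFD): reg=0xA2
After byte 2 (0xA8): reg=0x36
After byte 3 (0xA5): reg=0xF0
After byte 4 (0xF4): reg=0x1C
After byte 5 (0x14): reg=0x38
After byte 6 (0x3F): reg=0x15
Register before byte 7: 0x15
After XOR with byte 0x57: 0x42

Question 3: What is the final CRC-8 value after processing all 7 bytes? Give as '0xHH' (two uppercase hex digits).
Answer: 0xC9

Derivation:
After byte 1 (0xFD): reg=0xA2
After byte 2 (0xA8): reg=0x36
After byte 3 (0xA5): reg=0xF0
After byte 4 (0xF4): reg=0x1C
After byte 5 (0x14): reg=0x38
After byte 6 (0x3F): reg=0x15
After byte 7 (0x57): reg=0xC9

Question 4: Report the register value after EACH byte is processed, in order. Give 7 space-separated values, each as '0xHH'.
0xA2 0x36 0xF0 0x1C 0x38 0x15 0xC9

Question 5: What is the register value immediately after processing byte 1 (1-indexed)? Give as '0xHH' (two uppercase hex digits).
Answer: 0xA2

Derivation:
After byte 1 (0xFD): reg=0xA2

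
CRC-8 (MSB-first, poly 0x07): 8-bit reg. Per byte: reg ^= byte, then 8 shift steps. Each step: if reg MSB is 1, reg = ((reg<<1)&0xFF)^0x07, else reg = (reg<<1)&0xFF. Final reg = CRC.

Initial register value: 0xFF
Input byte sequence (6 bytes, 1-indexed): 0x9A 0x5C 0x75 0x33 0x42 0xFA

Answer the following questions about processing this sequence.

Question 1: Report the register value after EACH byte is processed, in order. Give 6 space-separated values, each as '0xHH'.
0x3C 0x27 0xB9 0xBF 0xFD 0x15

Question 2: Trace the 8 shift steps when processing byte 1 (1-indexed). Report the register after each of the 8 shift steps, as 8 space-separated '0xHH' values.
Register before byte 1: 0xFF
After XOR with byte 0x9A: 0x65

Answer: 0xCA 0x93 0x21 0x42 0x84 0x0F 0x1E 0x3C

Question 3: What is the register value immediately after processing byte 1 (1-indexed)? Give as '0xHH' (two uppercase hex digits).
Answer: 0x3C

Derivation:
After byte 1 (0x9A): reg=0x3C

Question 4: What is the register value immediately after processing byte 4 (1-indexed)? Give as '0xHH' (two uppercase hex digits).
Answer: 0xBF

Derivation:
After byte 1 (0x9A): reg=0x3C
After byte 2 (0x5C): reg=0x27
After byte 3 (0x75): reg=0xB9
After byte 4 (0x33): reg=0xBF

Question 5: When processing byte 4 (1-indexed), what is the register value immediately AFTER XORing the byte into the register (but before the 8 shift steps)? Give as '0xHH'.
Answer: 0x8A

Derivation:
Register before byte 4: 0xB9
Byte 4: 0x33
0xB9 XOR 0x33 = 0x8A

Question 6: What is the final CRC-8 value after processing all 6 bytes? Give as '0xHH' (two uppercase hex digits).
After byte 1 (0x9A): reg=0x3C
After byte 2 (0x5C): reg=0x27
After byte 3 (0x75): reg=0xB9
After byte 4 (0x33): reg=0xBF
After byte 5 (0x42): reg=0xFD
After byte 6 (0xFA): reg=0x15

Answer: 0x15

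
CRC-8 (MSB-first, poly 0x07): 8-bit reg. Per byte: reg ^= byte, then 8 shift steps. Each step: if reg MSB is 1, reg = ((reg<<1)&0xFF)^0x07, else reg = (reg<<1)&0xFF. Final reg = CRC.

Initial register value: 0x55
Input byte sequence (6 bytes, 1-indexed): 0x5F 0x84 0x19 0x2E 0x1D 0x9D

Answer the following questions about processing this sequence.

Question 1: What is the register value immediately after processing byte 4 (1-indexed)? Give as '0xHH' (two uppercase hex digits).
Answer: 0x1C

Derivation:
After byte 1 (0x5F): reg=0x36
After byte 2 (0x84): reg=0x17
After byte 3 (0x19): reg=0x2A
After byte 4 (0x2E): reg=0x1C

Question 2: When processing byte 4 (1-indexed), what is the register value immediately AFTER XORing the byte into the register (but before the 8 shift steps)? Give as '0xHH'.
Register before byte 4: 0x2A
Byte 4: 0x2E
0x2A XOR 0x2E = 0x04

Answer: 0x04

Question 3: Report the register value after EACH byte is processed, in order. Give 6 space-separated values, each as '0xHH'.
0x36 0x17 0x2A 0x1C 0x07 0xCF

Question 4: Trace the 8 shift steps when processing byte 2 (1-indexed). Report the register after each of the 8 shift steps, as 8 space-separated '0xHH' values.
After byte 1 (0x5F): reg=0x36
Register before byte 2: 0x36
After XOR with byte 0x84: 0xB2

Answer: 0x63 0xC6 0x8B 0x11 0x22 0x44 0x88 0x17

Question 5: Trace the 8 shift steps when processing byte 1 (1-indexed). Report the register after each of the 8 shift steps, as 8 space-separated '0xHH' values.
Answer: 0x14 0x28 0x50 0xA0 0x47 0x8E 0x1B 0x36

Derivation:
Register before byte 1: 0x55
After XOR with byte 0x5F: 0x0A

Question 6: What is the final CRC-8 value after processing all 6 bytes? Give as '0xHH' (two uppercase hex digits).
After byte 1 (0x5F): reg=0x36
After byte 2 (0x84): reg=0x17
After byte 3 (0x19): reg=0x2A
After byte 4 (0x2E): reg=0x1C
After byte 5 (0x1D): reg=0x07
After byte 6 (0x9D): reg=0xCF

Answer: 0xCF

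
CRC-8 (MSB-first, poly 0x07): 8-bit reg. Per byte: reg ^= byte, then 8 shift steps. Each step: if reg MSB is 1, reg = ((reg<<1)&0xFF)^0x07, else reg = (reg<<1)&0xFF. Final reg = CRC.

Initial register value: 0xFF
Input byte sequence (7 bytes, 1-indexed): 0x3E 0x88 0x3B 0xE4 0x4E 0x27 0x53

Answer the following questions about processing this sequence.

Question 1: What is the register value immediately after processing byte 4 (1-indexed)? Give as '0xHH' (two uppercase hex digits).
Answer: 0x3A

Derivation:
After byte 1 (0x3E): reg=0x49
After byte 2 (0x88): reg=0x49
After byte 3 (0x3B): reg=0x59
After byte 4 (0xE4): reg=0x3A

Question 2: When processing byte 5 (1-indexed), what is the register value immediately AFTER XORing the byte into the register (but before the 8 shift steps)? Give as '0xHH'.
Register before byte 5: 0x3A
Byte 5: 0x4E
0x3A XOR 0x4E = 0x74

Answer: 0x74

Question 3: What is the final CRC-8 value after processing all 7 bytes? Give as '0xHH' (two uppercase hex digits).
After byte 1 (0x3E): reg=0x49
After byte 2 (0x88): reg=0x49
After byte 3 (0x3B): reg=0x59
After byte 4 (0xE4): reg=0x3A
After byte 5 (0x4E): reg=0x4B
After byte 6 (0x27): reg=0x03
After byte 7 (0x53): reg=0xB7

Answer: 0xB7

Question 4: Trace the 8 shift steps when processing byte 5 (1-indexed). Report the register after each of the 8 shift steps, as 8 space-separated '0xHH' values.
Answer: 0xE8 0xD7 0xA9 0x55 0xAA 0x53 0xA6 0x4B

Derivation:
After byte 1 (0x3E): reg=0x49
After byte 2 (0x88): reg=0x49
After byte 3 (0x3B): reg=0x59
After byte 4 (0xE4): reg=0x3A
Register before byte 5: 0x3A
After XOR with byte 0x4E: 0x74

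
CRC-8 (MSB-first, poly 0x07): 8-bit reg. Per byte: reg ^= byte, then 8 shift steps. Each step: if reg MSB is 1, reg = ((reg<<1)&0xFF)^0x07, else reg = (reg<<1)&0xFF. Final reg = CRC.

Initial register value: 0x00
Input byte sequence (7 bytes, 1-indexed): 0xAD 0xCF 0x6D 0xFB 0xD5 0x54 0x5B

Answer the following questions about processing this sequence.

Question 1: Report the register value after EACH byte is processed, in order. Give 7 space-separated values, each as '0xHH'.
0x4A 0x92 0xF3 0x38 0x8D 0x01 0x81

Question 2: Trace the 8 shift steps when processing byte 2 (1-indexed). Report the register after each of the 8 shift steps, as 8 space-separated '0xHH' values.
After byte 1 (0xAD): reg=0x4A
Register before byte 2: 0x4A
After XOR with byte 0xCF: 0x85

Answer: 0x0D 0x1A 0x34 0x68 0xD0 0xA7 0x49 0x92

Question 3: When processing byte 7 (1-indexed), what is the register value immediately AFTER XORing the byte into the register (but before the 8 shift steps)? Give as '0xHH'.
Answer: 0x5A

Derivation:
Register before byte 7: 0x01
Byte 7: 0x5B
0x01 XOR 0x5B = 0x5A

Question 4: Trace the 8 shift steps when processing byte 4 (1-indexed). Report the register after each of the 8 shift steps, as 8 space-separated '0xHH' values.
After byte 1 (0xAD): reg=0x4A
After byte 2 (0xCF): reg=0x92
After byte 3 (0x6D): reg=0xF3
Register before byte 4: 0xF3
After XOR with byte 0xFB: 0x08

Answer: 0x10 0x20 0x40 0x80 0x07 0x0E 0x1C 0x38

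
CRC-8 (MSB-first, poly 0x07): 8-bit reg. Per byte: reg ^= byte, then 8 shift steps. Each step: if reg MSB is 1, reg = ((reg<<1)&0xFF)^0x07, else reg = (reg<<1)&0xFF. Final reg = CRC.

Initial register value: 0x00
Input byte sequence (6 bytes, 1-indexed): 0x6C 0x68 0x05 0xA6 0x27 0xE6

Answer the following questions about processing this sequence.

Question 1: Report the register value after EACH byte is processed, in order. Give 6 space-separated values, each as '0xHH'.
0x03 0x16 0x79 0x13 0x8C 0x11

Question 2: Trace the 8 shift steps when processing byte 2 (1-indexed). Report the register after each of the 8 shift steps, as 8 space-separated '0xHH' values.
After byte 1 (0x6C): reg=0x03
Register before byte 2: 0x03
After XOR with byte 0x68: 0x6B

Answer: 0xD6 0xAB 0x51 0xA2 0x43 0x86 0x0B 0x16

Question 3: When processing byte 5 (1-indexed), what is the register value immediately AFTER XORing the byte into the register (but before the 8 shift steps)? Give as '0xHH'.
Register before byte 5: 0x13
Byte 5: 0x27
0x13 XOR 0x27 = 0x34

Answer: 0x34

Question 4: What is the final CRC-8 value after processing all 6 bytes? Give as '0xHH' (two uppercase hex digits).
After byte 1 (0x6C): reg=0x03
After byte 2 (0x68): reg=0x16
After byte 3 (0x05): reg=0x79
After byte 4 (0xA6): reg=0x13
After byte 5 (0x27): reg=0x8C
After byte 6 (0xE6): reg=0x11

Answer: 0x11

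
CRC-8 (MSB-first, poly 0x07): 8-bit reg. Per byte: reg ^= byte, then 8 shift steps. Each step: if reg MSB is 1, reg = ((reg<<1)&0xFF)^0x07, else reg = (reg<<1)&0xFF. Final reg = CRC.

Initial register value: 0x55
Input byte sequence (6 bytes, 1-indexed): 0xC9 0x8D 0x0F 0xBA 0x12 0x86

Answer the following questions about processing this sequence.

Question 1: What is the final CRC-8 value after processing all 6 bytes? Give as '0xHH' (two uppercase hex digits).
Answer: 0xA3

Derivation:
After byte 1 (0xC9): reg=0xDD
After byte 2 (0x8D): reg=0xB7
After byte 3 (0x0F): reg=0x21
After byte 4 (0xBA): reg=0xC8
After byte 5 (0x12): reg=0x08
After byte 6 (0x86): reg=0xA3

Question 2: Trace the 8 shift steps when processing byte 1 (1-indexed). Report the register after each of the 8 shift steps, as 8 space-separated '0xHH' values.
Register before byte 1: 0x55
After XOR with byte 0xC9: 0x9C

Answer: 0x3F 0x7E 0xFC 0xFF 0xF9 0xF5 0xED 0xDD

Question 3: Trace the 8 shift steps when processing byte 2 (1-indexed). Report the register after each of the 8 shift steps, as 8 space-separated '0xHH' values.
Answer: 0xA0 0x47 0x8E 0x1B 0x36 0x6C 0xD8 0xB7

Derivation:
After byte 1 (0xC9): reg=0xDD
Register before byte 2: 0xDD
After XOR with byte 0x8D: 0x50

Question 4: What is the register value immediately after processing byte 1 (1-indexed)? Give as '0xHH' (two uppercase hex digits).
Answer: 0xDD

Derivation:
After byte 1 (0xC9): reg=0xDD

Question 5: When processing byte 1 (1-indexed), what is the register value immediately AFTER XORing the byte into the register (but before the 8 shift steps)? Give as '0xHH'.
Register before byte 1: 0x55
Byte 1: 0xC9
0x55 XOR 0xC9 = 0x9C

Answer: 0x9C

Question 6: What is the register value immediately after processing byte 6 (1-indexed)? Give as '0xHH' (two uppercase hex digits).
After byte 1 (0xC9): reg=0xDD
After byte 2 (0x8D): reg=0xB7
After byte 3 (0x0F): reg=0x21
After byte 4 (0xBA): reg=0xC8
After byte 5 (0x12): reg=0x08
After byte 6 (0x86): reg=0xA3

Answer: 0xA3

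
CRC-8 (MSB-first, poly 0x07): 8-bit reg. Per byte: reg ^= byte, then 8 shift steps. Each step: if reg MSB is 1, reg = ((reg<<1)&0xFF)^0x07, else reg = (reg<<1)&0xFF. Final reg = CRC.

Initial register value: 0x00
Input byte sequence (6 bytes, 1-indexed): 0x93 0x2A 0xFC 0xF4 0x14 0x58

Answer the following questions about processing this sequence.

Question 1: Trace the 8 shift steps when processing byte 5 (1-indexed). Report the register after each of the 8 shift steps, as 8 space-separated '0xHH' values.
Answer: 0x2B 0x56 0xAC 0x5F 0xBE 0x7B 0xF6 0xEB

Derivation:
After byte 1 (0x93): reg=0xF0
After byte 2 (0x2A): reg=0x08
After byte 3 (0xFC): reg=0xC2
After byte 4 (0xF4): reg=0x82
Register before byte 5: 0x82
After XOR with byte 0x14: 0x96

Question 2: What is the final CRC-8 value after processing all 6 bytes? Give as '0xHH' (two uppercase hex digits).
After byte 1 (0x93): reg=0xF0
After byte 2 (0x2A): reg=0x08
After byte 3 (0xFC): reg=0xC2
After byte 4 (0xF4): reg=0x82
After byte 5 (0x14): reg=0xEB
After byte 6 (0x58): reg=0x10

Answer: 0x10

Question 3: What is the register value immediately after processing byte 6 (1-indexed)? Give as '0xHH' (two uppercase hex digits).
After byte 1 (0x93): reg=0xF0
After byte 2 (0x2A): reg=0x08
After byte 3 (0xFC): reg=0xC2
After byte 4 (0xF4): reg=0x82
After byte 5 (0x14): reg=0xEB
After byte 6 (0x58): reg=0x10

Answer: 0x10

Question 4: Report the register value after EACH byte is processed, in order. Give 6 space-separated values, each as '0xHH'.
0xF0 0x08 0xC2 0x82 0xEB 0x10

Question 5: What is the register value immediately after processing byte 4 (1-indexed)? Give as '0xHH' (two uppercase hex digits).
After byte 1 (0x93): reg=0xF0
After byte 2 (0x2A): reg=0x08
After byte 3 (0xFC): reg=0xC2
After byte 4 (0xF4): reg=0x82

Answer: 0x82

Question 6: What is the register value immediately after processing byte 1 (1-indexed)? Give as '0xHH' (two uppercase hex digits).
After byte 1 (0x93): reg=0xF0

Answer: 0xF0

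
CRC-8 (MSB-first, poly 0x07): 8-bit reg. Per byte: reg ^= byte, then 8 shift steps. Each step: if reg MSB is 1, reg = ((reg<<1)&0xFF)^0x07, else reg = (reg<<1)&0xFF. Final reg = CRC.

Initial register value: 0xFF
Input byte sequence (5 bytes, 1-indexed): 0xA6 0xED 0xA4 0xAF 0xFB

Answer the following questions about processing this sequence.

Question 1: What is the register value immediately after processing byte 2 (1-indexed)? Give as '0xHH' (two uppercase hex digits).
Answer: 0x3C

Derivation:
After byte 1 (0xA6): reg=0x88
After byte 2 (0xED): reg=0x3C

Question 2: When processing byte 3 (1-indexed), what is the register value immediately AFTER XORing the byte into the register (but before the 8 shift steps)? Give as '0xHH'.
Answer: 0x98

Derivation:
Register before byte 3: 0x3C
Byte 3: 0xA4
0x3C XOR 0xA4 = 0x98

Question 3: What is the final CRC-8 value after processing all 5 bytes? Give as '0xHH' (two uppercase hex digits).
Answer: 0xCC

Derivation:
After byte 1 (0xA6): reg=0x88
After byte 2 (0xED): reg=0x3C
After byte 3 (0xA4): reg=0xC1
After byte 4 (0xAF): reg=0x0D
After byte 5 (0xFB): reg=0xCC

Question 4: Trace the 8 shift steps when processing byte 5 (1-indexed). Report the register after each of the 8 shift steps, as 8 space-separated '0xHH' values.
Answer: 0xEB 0xD1 0xA5 0x4D 0x9A 0x33 0x66 0xCC

Derivation:
After byte 1 (0xA6): reg=0x88
After byte 2 (0xED): reg=0x3C
After byte 3 (0xA4): reg=0xC1
After byte 4 (0xAF): reg=0x0D
Register before byte 5: 0x0D
After XOR with byte 0xFB: 0xF6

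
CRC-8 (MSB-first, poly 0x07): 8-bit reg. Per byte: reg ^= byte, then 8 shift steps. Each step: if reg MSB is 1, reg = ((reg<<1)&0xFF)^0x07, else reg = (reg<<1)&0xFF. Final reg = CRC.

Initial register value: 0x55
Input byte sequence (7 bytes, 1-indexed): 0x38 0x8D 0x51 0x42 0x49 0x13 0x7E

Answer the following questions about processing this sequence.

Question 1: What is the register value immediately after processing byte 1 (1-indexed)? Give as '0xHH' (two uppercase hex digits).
Answer: 0x04

Derivation:
After byte 1 (0x38): reg=0x04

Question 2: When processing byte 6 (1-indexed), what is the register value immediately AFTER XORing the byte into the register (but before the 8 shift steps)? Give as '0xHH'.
Register before byte 6: 0x51
Byte 6: 0x13
0x51 XOR 0x13 = 0x42

Answer: 0x42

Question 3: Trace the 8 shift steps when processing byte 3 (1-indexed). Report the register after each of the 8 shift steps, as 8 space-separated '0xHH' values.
Answer: 0xC9 0x95 0x2D 0x5A 0xB4 0x6F 0xDE 0xBB

Derivation:
After byte 1 (0x38): reg=0x04
After byte 2 (0x8D): reg=0xB6
Register before byte 3: 0xB6
After XOR with byte 0x51: 0xE7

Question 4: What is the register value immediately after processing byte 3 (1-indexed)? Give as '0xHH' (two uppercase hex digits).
After byte 1 (0x38): reg=0x04
After byte 2 (0x8D): reg=0xB6
After byte 3 (0x51): reg=0xBB

Answer: 0xBB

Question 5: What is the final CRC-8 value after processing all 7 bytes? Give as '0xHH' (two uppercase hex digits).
Answer: 0x0C

Derivation:
After byte 1 (0x38): reg=0x04
After byte 2 (0x8D): reg=0xB6
After byte 3 (0x51): reg=0xBB
After byte 4 (0x42): reg=0xE1
After byte 5 (0x49): reg=0x51
After byte 6 (0x13): reg=0xC9
After byte 7 (0x7E): reg=0x0C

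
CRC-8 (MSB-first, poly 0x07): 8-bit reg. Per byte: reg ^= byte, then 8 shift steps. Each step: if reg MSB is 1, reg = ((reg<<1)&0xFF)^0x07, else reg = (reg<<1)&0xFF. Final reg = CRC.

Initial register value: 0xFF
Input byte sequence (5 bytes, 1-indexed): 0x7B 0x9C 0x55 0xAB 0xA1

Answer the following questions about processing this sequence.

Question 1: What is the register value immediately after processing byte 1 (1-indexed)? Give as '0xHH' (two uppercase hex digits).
After byte 1 (0x7B): reg=0x95

Answer: 0x95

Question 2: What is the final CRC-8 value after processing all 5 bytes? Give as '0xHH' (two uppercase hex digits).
Answer: 0xA3

Derivation:
After byte 1 (0x7B): reg=0x95
After byte 2 (0x9C): reg=0x3F
After byte 3 (0x55): reg=0x11
After byte 4 (0xAB): reg=0x2F
After byte 5 (0xA1): reg=0xA3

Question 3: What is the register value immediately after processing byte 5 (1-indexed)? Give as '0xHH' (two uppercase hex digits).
Answer: 0xA3

Derivation:
After byte 1 (0x7B): reg=0x95
After byte 2 (0x9C): reg=0x3F
After byte 3 (0x55): reg=0x11
After byte 4 (0xAB): reg=0x2F
After byte 5 (0xA1): reg=0xA3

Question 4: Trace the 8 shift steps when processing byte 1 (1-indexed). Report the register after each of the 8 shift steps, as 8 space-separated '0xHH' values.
Answer: 0x0F 0x1E 0x3C 0x78 0xF0 0xE7 0xC9 0x95

Derivation:
Register before byte 1: 0xFF
After XOR with byte 0x7B: 0x84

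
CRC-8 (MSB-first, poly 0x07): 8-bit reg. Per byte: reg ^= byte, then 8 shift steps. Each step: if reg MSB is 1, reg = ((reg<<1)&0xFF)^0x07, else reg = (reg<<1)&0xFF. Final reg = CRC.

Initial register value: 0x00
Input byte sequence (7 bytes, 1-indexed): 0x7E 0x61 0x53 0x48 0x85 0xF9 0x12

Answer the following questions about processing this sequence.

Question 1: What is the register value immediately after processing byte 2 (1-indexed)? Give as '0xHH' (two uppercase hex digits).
After byte 1 (0x7E): reg=0x7D
After byte 2 (0x61): reg=0x54

Answer: 0x54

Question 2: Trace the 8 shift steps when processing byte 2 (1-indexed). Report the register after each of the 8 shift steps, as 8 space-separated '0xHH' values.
Answer: 0x38 0x70 0xE0 0xC7 0x89 0x15 0x2A 0x54

Derivation:
After byte 1 (0x7E): reg=0x7D
Register before byte 2: 0x7D
After XOR with byte 0x61: 0x1C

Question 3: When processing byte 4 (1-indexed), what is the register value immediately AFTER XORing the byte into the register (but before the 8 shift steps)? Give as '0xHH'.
Answer: 0x5D

Derivation:
Register before byte 4: 0x15
Byte 4: 0x48
0x15 XOR 0x48 = 0x5D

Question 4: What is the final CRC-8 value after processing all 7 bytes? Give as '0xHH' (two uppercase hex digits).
Answer: 0x1E

Derivation:
After byte 1 (0x7E): reg=0x7D
After byte 2 (0x61): reg=0x54
After byte 3 (0x53): reg=0x15
After byte 4 (0x48): reg=0x94
After byte 5 (0x85): reg=0x77
After byte 6 (0xF9): reg=0xA3
After byte 7 (0x12): reg=0x1E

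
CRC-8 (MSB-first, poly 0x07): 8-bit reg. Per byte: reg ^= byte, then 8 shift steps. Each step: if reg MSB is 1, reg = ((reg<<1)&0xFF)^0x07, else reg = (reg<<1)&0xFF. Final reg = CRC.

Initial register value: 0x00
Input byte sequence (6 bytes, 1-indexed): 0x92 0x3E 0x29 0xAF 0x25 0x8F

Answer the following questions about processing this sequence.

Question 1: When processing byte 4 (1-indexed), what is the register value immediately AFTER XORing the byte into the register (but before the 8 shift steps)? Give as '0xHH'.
Answer: 0x20

Derivation:
Register before byte 4: 0x8F
Byte 4: 0xAF
0x8F XOR 0xAF = 0x20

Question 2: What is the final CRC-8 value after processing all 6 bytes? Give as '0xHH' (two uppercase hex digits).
After byte 1 (0x92): reg=0xF7
After byte 2 (0x3E): reg=0x71
After byte 3 (0x29): reg=0x8F
After byte 4 (0xAF): reg=0xE0
After byte 5 (0x25): reg=0x55
After byte 6 (0x8F): reg=0x08

Answer: 0x08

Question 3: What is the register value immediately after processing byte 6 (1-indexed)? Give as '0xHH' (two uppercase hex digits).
Answer: 0x08

Derivation:
After byte 1 (0x92): reg=0xF7
After byte 2 (0x3E): reg=0x71
After byte 3 (0x29): reg=0x8F
After byte 4 (0xAF): reg=0xE0
After byte 5 (0x25): reg=0x55
After byte 6 (0x8F): reg=0x08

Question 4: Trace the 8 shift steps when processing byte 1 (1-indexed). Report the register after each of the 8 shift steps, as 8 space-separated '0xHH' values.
Answer: 0x23 0x46 0x8C 0x1F 0x3E 0x7C 0xF8 0xF7

Derivation:
Register before byte 1: 0x00
After XOR with byte 0x92: 0x92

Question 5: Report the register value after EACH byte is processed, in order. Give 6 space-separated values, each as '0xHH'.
0xF7 0x71 0x8F 0xE0 0x55 0x08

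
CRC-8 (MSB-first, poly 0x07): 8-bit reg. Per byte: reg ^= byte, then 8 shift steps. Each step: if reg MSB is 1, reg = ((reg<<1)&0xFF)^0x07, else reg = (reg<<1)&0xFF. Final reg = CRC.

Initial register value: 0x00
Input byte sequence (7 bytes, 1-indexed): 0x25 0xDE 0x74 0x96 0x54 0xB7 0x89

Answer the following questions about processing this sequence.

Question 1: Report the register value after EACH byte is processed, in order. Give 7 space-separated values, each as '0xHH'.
0xFB 0xFB 0xA4 0x9E 0x78 0x63 0x98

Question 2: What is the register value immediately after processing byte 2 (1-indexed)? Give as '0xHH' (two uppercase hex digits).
After byte 1 (0x25): reg=0xFB
After byte 2 (0xDE): reg=0xFB

Answer: 0xFB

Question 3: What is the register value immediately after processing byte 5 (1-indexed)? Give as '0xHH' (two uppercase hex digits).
After byte 1 (0x25): reg=0xFB
After byte 2 (0xDE): reg=0xFB
After byte 3 (0x74): reg=0xA4
After byte 4 (0x96): reg=0x9E
After byte 5 (0x54): reg=0x78

Answer: 0x78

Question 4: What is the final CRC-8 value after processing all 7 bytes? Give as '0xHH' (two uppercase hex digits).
After byte 1 (0x25): reg=0xFB
After byte 2 (0xDE): reg=0xFB
After byte 3 (0x74): reg=0xA4
After byte 4 (0x96): reg=0x9E
After byte 5 (0x54): reg=0x78
After byte 6 (0xB7): reg=0x63
After byte 7 (0x89): reg=0x98

Answer: 0x98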